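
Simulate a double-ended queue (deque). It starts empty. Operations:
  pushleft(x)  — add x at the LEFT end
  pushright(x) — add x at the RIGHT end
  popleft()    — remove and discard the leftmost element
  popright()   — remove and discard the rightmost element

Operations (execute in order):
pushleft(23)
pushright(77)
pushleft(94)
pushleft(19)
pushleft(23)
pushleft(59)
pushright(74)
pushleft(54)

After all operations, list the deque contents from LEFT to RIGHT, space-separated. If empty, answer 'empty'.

Answer: 54 59 23 19 94 23 77 74

Derivation:
pushleft(23): [23]
pushright(77): [23, 77]
pushleft(94): [94, 23, 77]
pushleft(19): [19, 94, 23, 77]
pushleft(23): [23, 19, 94, 23, 77]
pushleft(59): [59, 23, 19, 94, 23, 77]
pushright(74): [59, 23, 19, 94, 23, 77, 74]
pushleft(54): [54, 59, 23, 19, 94, 23, 77, 74]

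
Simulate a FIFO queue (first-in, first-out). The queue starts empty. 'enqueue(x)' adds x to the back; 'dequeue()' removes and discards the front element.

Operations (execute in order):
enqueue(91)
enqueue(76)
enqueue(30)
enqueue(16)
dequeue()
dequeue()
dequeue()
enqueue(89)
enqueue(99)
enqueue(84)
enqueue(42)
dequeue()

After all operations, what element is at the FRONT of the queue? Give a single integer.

enqueue(91): queue = [91]
enqueue(76): queue = [91, 76]
enqueue(30): queue = [91, 76, 30]
enqueue(16): queue = [91, 76, 30, 16]
dequeue(): queue = [76, 30, 16]
dequeue(): queue = [30, 16]
dequeue(): queue = [16]
enqueue(89): queue = [16, 89]
enqueue(99): queue = [16, 89, 99]
enqueue(84): queue = [16, 89, 99, 84]
enqueue(42): queue = [16, 89, 99, 84, 42]
dequeue(): queue = [89, 99, 84, 42]

Answer: 89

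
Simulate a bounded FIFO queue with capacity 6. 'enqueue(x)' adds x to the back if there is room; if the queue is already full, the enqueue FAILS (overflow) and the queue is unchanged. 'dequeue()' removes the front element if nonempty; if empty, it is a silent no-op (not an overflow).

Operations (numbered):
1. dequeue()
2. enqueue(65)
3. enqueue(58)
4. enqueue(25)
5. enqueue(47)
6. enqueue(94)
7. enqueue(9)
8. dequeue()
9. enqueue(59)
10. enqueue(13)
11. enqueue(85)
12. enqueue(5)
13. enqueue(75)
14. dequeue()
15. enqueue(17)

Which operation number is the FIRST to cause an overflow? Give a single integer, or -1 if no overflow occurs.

1. dequeue(): empty, no-op, size=0
2. enqueue(65): size=1
3. enqueue(58): size=2
4. enqueue(25): size=3
5. enqueue(47): size=4
6. enqueue(94): size=5
7. enqueue(9): size=6
8. dequeue(): size=5
9. enqueue(59): size=6
10. enqueue(13): size=6=cap → OVERFLOW (fail)
11. enqueue(85): size=6=cap → OVERFLOW (fail)
12. enqueue(5): size=6=cap → OVERFLOW (fail)
13. enqueue(75): size=6=cap → OVERFLOW (fail)
14. dequeue(): size=5
15. enqueue(17): size=6

Answer: 10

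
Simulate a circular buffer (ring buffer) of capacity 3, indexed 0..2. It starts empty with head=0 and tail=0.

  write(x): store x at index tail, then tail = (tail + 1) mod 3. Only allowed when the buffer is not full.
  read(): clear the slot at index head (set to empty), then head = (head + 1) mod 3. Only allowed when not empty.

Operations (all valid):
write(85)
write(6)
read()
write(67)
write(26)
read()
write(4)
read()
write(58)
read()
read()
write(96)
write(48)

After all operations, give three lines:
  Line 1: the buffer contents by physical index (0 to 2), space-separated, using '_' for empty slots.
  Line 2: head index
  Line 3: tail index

write(85): buf=[85 _ _], head=0, tail=1, size=1
write(6): buf=[85 6 _], head=0, tail=2, size=2
read(): buf=[_ 6 _], head=1, tail=2, size=1
write(67): buf=[_ 6 67], head=1, tail=0, size=2
write(26): buf=[26 6 67], head=1, tail=1, size=3
read(): buf=[26 _ 67], head=2, tail=1, size=2
write(4): buf=[26 4 67], head=2, tail=2, size=3
read(): buf=[26 4 _], head=0, tail=2, size=2
write(58): buf=[26 4 58], head=0, tail=0, size=3
read(): buf=[_ 4 58], head=1, tail=0, size=2
read(): buf=[_ _ 58], head=2, tail=0, size=1
write(96): buf=[96 _ 58], head=2, tail=1, size=2
write(48): buf=[96 48 58], head=2, tail=2, size=3

Answer: 96 48 58
2
2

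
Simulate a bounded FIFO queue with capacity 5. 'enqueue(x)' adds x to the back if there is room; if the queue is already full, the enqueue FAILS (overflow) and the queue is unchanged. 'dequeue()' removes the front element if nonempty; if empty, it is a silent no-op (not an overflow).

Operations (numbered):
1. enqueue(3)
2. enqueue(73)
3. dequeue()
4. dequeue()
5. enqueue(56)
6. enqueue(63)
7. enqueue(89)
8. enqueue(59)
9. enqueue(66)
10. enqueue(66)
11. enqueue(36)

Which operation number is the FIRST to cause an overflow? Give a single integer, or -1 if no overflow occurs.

Answer: 10

Derivation:
1. enqueue(3): size=1
2. enqueue(73): size=2
3. dequeue(): size=1
4. dequeue(): size=0
5. enqueue(56): size=1
6. enqueue(63): size=2
7. enqueue(89): size=3
8. enqueue(59): size=4
9. enqueue(66): size=5
10. enqueue(66): size=5=cap → OVERFLOW (fail)
11. enqueue(36): size=5=cap → OVERFLOW (fail)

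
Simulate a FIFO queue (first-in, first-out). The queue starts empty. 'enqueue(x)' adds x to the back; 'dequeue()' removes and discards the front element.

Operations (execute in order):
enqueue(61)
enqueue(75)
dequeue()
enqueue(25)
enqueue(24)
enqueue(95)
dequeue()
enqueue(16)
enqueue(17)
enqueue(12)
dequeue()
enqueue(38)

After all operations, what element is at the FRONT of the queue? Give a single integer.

Answer: 24

Derivation:
enqueue(61): queue = [61]
enqueue(75): queue = [61, 75]
dequeue(): queue = [75]
enqueue(25): queue = [75, 25]
enqueue(24): queue = [75, 25, 24]
enqueue(95): queue = [75, 25, 24, 95]
dequeue(): queue = [25, 24, 95]
enqueue(16): queue = [25, 24, 95, 16]
enqueue(17): queue = [25, 24, 95, 16, 17]
enqueue(12): queue = [25, 24, 95, 16, 17, 12]
dequeue(): queue = [24, 95, 16, 17, 12]
enqueue(38): queue = [24, 95, 16, 17, 12, 38]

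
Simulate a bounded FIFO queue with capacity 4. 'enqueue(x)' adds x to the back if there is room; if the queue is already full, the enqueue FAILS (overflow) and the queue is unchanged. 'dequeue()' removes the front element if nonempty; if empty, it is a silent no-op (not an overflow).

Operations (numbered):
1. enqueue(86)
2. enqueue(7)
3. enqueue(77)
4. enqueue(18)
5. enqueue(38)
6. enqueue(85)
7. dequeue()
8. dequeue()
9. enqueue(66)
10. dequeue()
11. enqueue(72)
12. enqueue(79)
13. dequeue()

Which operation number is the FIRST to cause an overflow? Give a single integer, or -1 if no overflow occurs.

Answer: 5

Derivation:
1. enqueue(86): size=1
2. enqueue(7): size=2
3. enqueue(77): size=3
4. enqueue(18): size=4
5. enqueue(38): size=4=cap → OVERFLOW (fail)
6. enqueue(85): size=4=cap → OVERFLOW (fail)
7. dequeue(): size=3
8. dequeue(): size=2
9. enqueue(66): size=3
10. dequeue(): size=2
11. enqueue(72): size=3
12. enqueue(79): size=4
13. dequeue(): size=3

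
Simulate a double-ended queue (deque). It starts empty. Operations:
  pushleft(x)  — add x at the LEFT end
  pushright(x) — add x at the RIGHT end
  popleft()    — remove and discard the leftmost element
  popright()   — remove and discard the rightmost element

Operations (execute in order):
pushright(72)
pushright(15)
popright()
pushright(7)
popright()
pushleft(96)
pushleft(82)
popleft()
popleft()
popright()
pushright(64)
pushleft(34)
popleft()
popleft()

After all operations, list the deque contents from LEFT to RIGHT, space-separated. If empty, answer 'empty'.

Answer: empty

Derivation:
pushright(72): [72]
pushright(15): [72, 15]
popright(): [72]
pushright(7): [72, 7]
popright(): [72]
pushleft(96): [96, 72]
pushleft(82): [82, 96, 72]
popleft(): [96, 72]
popleft(): [72]
popright(): []
pushright(64): [64]
pushleft(34): [34, 64]
popleft(): [64]
popleft(): []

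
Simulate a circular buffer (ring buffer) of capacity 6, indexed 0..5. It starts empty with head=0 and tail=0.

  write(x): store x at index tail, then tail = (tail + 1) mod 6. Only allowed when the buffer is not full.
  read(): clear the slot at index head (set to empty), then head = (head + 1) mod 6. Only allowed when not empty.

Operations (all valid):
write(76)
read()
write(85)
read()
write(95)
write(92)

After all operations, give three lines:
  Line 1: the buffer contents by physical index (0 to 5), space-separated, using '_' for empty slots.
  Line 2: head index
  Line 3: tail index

Answer: _ _ 95 92 _ _
2
4

Derivation:
write(76): buf=[76 _ _ _ _ _], head=0, tail=1, size=1
read(): buf=[_ _ _ _ _ _], head=1, tail=1, size=0
write(85): buf=[_ 85 _ _ _ _], head=1, tail=2, size=1
read(): buf=[_ _ _ _ _ _], head=2, tail=2, size=0
write(95): buf=[_ _ 95 _ _ _], head=2, tail=3, size=1
write(92): buf=[_ _ 95 92 _ _], head=2, tail=4, size=2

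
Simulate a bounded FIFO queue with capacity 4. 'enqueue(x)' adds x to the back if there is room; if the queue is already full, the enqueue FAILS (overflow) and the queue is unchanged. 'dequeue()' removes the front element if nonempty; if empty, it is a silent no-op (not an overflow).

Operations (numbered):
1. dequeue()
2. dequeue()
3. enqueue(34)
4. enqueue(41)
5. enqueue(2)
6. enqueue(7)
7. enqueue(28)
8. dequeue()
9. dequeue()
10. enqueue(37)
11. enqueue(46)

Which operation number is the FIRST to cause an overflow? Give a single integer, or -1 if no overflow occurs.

1. dequeue(): empty, no-op, size=0
2. dequeue(): empty, no-op, size=0
3. enqueue(34): size=1
4. enqueue(41): size=2
5. enqueue(2): size=3
6. enqueue(7): size=4
7. enqueue(28): size=4=cap → OVERFLOW (fail)
8. dequeue(): size=3
9. dequeue(): size=2
10. enqueue(37): size=3
11. enqueue(46): size=4

Answer: 7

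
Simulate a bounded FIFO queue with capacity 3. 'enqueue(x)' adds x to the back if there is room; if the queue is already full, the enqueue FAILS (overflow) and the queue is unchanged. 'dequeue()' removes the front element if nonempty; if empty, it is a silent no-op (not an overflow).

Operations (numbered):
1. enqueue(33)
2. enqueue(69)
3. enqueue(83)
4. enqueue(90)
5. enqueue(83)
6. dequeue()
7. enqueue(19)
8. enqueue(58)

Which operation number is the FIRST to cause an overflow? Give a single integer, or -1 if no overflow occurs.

Answer: 4

Derivation:
1. enqueue(33): size=1
2. enqueue(69): size=2
3. enqueue(83): size=3
4. enqueue(90): size=3=cap → OVERFLOW (fail)
5. enqueue(83): size=3=cap → OVERFLOW (fail)
6. dequeue(): size=2
7. enqueue(19): size=3
8. enqueue(58): size=3=cap → OVERFLOW (fail)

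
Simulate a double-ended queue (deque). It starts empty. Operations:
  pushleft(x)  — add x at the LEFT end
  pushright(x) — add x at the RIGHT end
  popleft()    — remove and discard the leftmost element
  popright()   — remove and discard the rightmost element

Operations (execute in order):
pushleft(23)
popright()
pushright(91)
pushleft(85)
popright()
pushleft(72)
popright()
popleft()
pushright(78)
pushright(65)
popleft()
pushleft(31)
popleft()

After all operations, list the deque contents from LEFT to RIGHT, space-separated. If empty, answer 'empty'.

pushleft(23): [23]
popright(): []
pushright(91): [91]
pushleft(85): [85, 91]
popright(): [85]
pushleft(72): [72, 85]
popright(): [72]
popleft(): []
pushright(78): [78]
pushright(65): [78, 65]
popleft(): [65]
pushleft(31): [31, 65]
popleft(): [65]

Answer: 65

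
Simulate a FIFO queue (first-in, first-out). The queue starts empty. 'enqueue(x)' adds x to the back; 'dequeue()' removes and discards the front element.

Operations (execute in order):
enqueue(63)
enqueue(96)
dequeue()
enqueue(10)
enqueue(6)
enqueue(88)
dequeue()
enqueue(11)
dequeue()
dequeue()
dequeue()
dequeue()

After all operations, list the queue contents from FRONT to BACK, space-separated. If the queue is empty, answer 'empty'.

enqueue(63): [63]
enqueue(96): [63, 96]
dequeue(): [96]
enqueue(10): [96, 10]
enqueue(6): [96, 10, 6]
enqueue(88): [96, 10, 6, 88]
dequeue(): [10, 6, 88]
enqueue(11): [10, 6, 88, 11]
dequeue(): [6, 88, 11]
dequeue(): [88, 11]
dequeue(): [11]
dequeue(): []

Answer: empty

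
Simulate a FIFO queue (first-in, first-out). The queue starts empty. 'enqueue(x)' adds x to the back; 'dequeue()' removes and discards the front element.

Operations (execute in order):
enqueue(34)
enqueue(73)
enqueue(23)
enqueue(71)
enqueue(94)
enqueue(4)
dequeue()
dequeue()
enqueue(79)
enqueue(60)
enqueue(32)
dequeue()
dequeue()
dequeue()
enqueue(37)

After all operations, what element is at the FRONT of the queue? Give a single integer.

enqueue(34): queue = [34]
enqueue(73): queue = [34, 73]
enqueue(23): queue = [34, 73, 23]
enqueue(71): queue = [34, 73, 23, 71]
enqueue(94): queue = [34, 73, 23, 71, 94]
enqueue(4): queue = [34, 73, 23, 71, 94, 4]
dequeue(): queue = [73, 23, 71, 94, 4]
dequeue(): queue = [23, 71, 94, 4]
enqueue(79): queue = [23, 71, 94, 4, 79]
enqueue(60): queue = [23, 71, 94, 4, 79, 60]
enqueue(32): queue = [23, 71, 94, 4, 79, 60, 32]
dequeue(): queue = [71, 94, 4, 79, 60, 32]
dequeue(): queue = [94, 4, 79, 60, 32]
dequeue(): queue = [4, 79, 60, 32]
enqueue(37): queue = [4, 79, 60, 32, 37]

Answer: 4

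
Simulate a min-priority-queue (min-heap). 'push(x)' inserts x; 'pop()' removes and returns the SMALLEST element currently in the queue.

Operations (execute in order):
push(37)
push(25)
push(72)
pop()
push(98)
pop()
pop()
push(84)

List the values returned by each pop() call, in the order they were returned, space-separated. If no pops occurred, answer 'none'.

push(37): heap contents = [37]
push(25): heap contents = [25, 37]
push(72): heap contents = [25, 37, 72]
pop() → 25: heap contents = [37, 72]
push(98): heap contents = [37, 72, 98]
pop() → 37: heap contents = [72, 98]
pop() → 72: heap contents = [98]
push(84): heap contents = [84, 98]

Answer: 25 37 72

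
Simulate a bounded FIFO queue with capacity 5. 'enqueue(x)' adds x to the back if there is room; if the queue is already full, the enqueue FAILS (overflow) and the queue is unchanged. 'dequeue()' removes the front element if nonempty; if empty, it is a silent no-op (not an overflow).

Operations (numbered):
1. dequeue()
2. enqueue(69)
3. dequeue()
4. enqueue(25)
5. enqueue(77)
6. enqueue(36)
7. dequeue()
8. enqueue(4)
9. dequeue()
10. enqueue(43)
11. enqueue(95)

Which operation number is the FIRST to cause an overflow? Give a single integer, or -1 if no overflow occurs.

Answer: -1

Derivation:
1. dequeue(): empty, no-op, size=0
2. enqueue(69): size=1
3. dequeue(): size=0
4. enqueue(25): size=1
5. enqueue(77): size=2
6. enqueue(36): size=3
7. dequeue(): size=2
8. enqueue(4): size=3
9. dequeue(): size=2
10. enqueue(43): size=3
11. enqueue(95): size=4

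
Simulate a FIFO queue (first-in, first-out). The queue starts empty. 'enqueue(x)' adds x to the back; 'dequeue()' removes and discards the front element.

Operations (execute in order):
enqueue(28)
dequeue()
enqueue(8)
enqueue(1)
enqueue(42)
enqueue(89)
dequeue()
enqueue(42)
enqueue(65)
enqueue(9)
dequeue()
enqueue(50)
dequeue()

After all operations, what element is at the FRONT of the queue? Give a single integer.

Answer: 89

Derivation:
enqueue(28): queue = [28]
dequeue(): queue = []
enqueue(8): queue = [8]
enqueue(1): queue = [8, 1]
enqueue(42): queue = [8, 1, 42]
enqueue(89): queue = [8, 1, 42, 89]
dequeue(): queue = [1, 42, 89]
enqueue(42): queue = [1, 42, 89, 42]
enqueue(65): queue = [1, 42, 89, 42, 65]
enqueue(9): queue = [1, 42, 89, 42, 65, 9]
dequeue(): queue = [42, 89, 42, 65, 9]
enqueue(50): queue = [42, 89, 42, 65, 9, 50]
dequeue(): queue = [89, 42, 65, 9, 50]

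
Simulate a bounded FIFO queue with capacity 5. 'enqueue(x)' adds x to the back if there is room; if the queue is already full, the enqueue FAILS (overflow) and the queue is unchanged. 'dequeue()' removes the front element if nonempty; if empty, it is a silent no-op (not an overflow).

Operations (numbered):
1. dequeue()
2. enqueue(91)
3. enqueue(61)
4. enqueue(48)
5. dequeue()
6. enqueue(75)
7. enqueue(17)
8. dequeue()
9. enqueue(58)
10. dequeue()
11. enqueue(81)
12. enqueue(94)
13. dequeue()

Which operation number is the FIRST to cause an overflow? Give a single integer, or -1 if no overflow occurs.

1. dequeue(): empty, no-op, size=0
2. enqueue(91): size=1
3. enqueue(61): size=2
4. enqueue(48): size=3
5. dequeue(): size=2
6. enqueue(75): size=3
7. enqueue(17): size=4
8. dequeue(): size=3
9. enqueue(58): size=4
10. dequeue(): size=3
11. enqueue(81): size=4
12. enqueue(94): size=5
13. dequeue(): size=4

Answer: -1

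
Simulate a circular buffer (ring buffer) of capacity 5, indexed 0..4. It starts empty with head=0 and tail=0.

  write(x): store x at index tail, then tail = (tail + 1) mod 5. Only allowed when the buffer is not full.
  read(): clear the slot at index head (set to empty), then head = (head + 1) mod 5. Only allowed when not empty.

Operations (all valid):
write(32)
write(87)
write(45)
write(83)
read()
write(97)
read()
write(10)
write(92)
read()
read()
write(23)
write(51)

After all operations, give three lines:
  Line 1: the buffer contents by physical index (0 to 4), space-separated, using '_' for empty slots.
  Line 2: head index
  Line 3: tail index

write(32): buf=[32 _ _ _ _], head=0, tail=1, size=1
write(87): buf=[32 87 _ _ _], head=0, tail=2, size=2
write(45): buf=[32 87 45 _ _], head=0, tail=3, size=3
write(83): buf=[32 87 45 83 _], head=0, tail=4, size=4
read(): buf=[_ 87 45 83 _], head=1, tail=4, size=3
write(97): buf=[_ 87 45 83 97], head=1, tail=0, size=4
read(): buf=[_ _ 45 83 97], head=2, tail=0, size=3
write(10): buf=[10 _ 45 83 97], head=2, tail=1, size=4
write(92): buf=[10 92 45 83 97], head=2, tail=2, size=5
read(): buf=[10 92 _ 83 97], head=3, tail=2, size=4
read(): buf=[10 92 _ _ 97], head=4, tail=2, size=3
write(23): buf=[10 92 23 _ 97], head=4, tail=3, size=4
write(51): buf=[10 92 23 51 97], head=4, tail=4, size=5

Answer: 10 92 23 51 97
4
4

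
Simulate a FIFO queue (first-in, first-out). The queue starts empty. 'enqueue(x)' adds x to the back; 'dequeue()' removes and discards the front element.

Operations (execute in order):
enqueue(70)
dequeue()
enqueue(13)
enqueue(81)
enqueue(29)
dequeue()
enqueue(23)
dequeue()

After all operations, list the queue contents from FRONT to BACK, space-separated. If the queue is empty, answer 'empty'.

enqueue(70): [70]
dequeue(): []
enqueue(13): [13]
enqueue(81): [13, 81]
enqueue(29): [13, 81, 29]
dequeue(): [81, 29]
enqueue(23): [81, 29, 23]
dequeue(): [29, 23]

Answer: 29 23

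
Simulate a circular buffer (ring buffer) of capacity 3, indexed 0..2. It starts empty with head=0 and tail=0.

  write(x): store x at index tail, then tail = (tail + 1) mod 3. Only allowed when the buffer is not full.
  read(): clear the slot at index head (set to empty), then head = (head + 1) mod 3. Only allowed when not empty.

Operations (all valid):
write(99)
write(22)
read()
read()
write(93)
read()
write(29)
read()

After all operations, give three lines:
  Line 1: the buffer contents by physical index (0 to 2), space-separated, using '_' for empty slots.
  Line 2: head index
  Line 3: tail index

Answer: _ _ _
1
1

Derivation:
write(99): buf=[99 _ _], head=0, tail=1, size=1
write(22): buf=[99 22 _], head=0, tail=2, size=2
read(): buf=[_ 22 _], head=1, tail=2, size=1
read(): buf=[_ _ _], head=2, tail=2, size=0
write(93): buf=[_ _ 93], head=2, tail=0, size=1
read(): buf=[_ _ _], head=0, tail=0, size=0
write(29): buf=[29 _ _], head=0, tail=1, size=1
read(): buf=[_ _ _], head=1, tail=1, size=0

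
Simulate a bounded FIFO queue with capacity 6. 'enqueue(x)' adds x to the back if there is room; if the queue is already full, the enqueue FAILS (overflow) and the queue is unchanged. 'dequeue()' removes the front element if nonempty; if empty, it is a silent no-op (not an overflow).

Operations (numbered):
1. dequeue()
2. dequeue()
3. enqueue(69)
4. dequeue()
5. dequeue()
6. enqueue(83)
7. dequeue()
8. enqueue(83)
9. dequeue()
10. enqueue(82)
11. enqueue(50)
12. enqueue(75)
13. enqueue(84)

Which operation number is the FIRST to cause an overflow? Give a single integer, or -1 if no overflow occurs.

Answer: -1

Derivation:
1. dequeue(): empty, no-op, size=0
2. dequeue(): empty, no-op, size=0
3. enqueue(69): size=1
4. dequeue(): size=0
5. dequeue(): empty, no-op, size=0
6. enqueue(83): size=1
7. dequeue(): size=0
8. enqueue(83): size=1
9. dequeue(): size=0
10. enqueue(82): size=1
11. enqueue(50): size=2
12. enqueue(75): size=3
13. enqueue(84): size=4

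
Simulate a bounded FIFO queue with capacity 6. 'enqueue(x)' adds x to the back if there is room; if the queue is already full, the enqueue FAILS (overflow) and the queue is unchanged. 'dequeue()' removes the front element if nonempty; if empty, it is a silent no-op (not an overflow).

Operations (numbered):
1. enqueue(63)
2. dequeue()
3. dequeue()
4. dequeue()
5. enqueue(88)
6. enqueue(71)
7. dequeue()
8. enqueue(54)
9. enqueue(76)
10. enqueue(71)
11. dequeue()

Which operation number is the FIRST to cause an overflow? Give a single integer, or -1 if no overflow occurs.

1. enqueue(63): size=1
2. dequeue(): size=0
3. dequeue(): empty, no-op, size=0
4. dequeue(): empty, no-op, size=0
5. enqueue(88): size=1
6. enqueue(71): size=2
7. dequeue(): size=1
8. enqueue(54): size=2
9. enqueue(76): size=3
10. enqueue(71): size=4
11. dequeue(): size=3

Answer: -1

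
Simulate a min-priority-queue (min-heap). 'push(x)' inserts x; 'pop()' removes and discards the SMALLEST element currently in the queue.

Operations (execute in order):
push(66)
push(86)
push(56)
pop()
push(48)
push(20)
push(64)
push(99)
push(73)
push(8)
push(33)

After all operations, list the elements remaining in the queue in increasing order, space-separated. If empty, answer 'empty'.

push(66): heap contents = [66]
push(86): heap contents = [66, 86]
push(56): heap contents = [56, 66, 86]
pop() → 56: heap contents = [66, 86]
push(48): heap contents = [48, 66, 86]
push(20): heap contents = [20, 48, 66, 86]
push(64): heap contents = [20, 48, 64, 66, 86]
push(99): heap contents = [20, 48, 64, 66, 86, 99]
push(73): heap contents = [20, 48, 64, 66, 73, 86, 99]
push(8): heap contents = [8, 20, 48, 64, 66, 73, 86, 99]
push(33): heap contents = [8, 20, 33, 48, 64, 66, 73, 86, 99]

Answer: 8 20 33 48 64 66 73 86 99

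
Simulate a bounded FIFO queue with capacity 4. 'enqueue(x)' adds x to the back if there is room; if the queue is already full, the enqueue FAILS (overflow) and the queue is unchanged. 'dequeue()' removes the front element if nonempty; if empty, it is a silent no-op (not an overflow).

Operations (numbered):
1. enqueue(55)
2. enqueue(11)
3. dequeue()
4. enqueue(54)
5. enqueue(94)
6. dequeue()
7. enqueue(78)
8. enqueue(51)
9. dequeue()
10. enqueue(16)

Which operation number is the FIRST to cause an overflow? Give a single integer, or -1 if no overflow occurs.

Answer: -1

Derivation:
1. enqueue(55): size=1
2. enqueue(11): size=2
3. dequeue(): size=1
4. enqueue(54): size=2
5. enqueue(94): size=3
6. dequeue(): size=2
7. enqueue(78): size=3
8. enqueue(51): size=4
9. dequeue(): size=3
10. enqueue(16): size=4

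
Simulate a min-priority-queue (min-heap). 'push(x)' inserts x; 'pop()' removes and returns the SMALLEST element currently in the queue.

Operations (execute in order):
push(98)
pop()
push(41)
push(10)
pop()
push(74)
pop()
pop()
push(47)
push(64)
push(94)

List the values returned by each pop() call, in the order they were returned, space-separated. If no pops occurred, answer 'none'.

push(98): heap contents = [98]
pop() → 98: heap contents = []
push(41): heap contents = [41]
push(10): heap contents = [10, 41]
pop() → 10: heap contents = [41]
push(74): heap contents = [41, 74]
pop() → 41: heap contents = [74]
pop() → 74: heap contents = []
push(47): heap contents = [47]
push(64): heap contents = [47, 64]
push(94): heap contents = [47, 64, 94]

Answer: 98 10 41 74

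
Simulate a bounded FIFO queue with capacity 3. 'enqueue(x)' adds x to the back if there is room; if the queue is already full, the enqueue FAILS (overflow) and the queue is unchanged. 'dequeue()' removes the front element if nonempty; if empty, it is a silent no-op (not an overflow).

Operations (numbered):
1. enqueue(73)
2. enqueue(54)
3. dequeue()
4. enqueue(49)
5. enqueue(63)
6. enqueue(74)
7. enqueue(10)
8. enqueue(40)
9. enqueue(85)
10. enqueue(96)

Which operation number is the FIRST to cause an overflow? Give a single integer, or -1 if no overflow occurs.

1. enqueue(73): size=1
2. enqueue(54): size=2
3. dequeue(): size=1
4. enqueue(49): size=2
5. enqueue(63): size=3
6. enqueue(74): size=3=cap → OVERFLOW (fail)
7. enqueue(10): size=3=cap → OVERFLOW (fail)
8. enqueue(40): size=3=cap → OVERFLOW (fail)
9. enqueue(85): size=3=cap → OVERFLOW (fail)
10. enqueue(96): size=3=cap → OVERFLOW (fail)

Answer: 6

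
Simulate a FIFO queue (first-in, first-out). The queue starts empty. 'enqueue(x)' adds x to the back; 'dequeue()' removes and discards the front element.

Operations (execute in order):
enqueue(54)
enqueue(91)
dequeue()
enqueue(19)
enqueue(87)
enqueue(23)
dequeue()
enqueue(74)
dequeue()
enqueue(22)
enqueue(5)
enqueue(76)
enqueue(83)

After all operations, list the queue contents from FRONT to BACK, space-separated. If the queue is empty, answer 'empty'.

Answer: 87 23 74 22 5 76 83

Derivation:
enqueue(54): [54]
enqueue(91): [54, 91]
dequeue(): [91]
enqueue(19): [91, 19]
enqueue(87): [91, 19, 87]
enqueue(23): [91, 19, 87, 23]
dequeue(): [19, 87, 23]
enqueue(74): [19, 87, 23, 74]
dequeue(): [87, 23, 74]
enqueue(22): [87, 23, 74, 22]
enqueue(5): [87, 23, 74, 22, 5]
enqueue(76): [87, 23, 74, 22, 5, 76]
enqueue(83): [87, 23, 74, 22, 5, 76, 83]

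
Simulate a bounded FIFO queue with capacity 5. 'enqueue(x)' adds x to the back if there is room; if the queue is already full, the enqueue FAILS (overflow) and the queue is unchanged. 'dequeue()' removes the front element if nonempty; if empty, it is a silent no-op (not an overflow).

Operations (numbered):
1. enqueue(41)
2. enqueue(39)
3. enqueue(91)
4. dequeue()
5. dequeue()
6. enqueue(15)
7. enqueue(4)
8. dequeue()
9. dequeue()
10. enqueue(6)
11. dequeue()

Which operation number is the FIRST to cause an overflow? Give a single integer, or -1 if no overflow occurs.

Answer: -1

Derivation:
1. enqueue(41): size=1
2. enqueue(39): size=2
3. enqueue(91): size=3
4. dequeue(): size=2
5. dequeue(): size=1
6. enqueue(15): size=2
7. enqueue(4): size=3
8. dequeue(): size=2
9. dequeue(): size=1
10. enqueue(6): size=2
11. dequeue(): size=1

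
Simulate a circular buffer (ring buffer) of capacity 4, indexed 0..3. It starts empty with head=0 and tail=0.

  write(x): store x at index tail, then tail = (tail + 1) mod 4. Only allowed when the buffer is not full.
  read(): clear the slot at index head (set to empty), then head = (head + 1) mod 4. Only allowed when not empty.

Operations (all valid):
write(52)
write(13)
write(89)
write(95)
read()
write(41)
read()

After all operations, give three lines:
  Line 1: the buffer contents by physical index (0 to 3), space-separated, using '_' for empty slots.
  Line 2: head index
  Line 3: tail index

write(52): buf=[52 _ _ _], head=0, tail=1, size=1
write(13): buf=[52 13 _ _], head=0, tail=2, size=2
write(89): buf=[52 13 89 _], head=0, tail=3, size=3
write(95): buf=[52 13 89 95], head=0, tail=0, size=4
read(): buf=[_ 13 89 95], head=1, tail=0, size=3
write(41): buf=[41 13 89 95], head=1, tail=1, size=4
read(): buf=[41 _ 89 95], head=2, tail=1, size=3

Answer: 41 _ 89 95
2
1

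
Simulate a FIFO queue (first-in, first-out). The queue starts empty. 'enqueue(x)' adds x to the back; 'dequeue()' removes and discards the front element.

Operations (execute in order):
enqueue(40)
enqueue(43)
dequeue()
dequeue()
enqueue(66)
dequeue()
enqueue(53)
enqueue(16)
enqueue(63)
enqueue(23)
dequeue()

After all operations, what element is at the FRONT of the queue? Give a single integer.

enqueue(40): queue = [40]
enqueue(43): queue = [40, 43]
dequeue(): queue = [43]
dequeue(): queue = []
enqueue(66): queue = [66]
dequeue(): queue = []
enqueue(53): queue = [53]
enqueue(16): queue = [53, 16]
enqueue(63): queue = [53, 16, 63]
enqueue(23): queue = [53, 16, 63, 23]
dequeue(): queue = [16, 63, 23]

Answer: 16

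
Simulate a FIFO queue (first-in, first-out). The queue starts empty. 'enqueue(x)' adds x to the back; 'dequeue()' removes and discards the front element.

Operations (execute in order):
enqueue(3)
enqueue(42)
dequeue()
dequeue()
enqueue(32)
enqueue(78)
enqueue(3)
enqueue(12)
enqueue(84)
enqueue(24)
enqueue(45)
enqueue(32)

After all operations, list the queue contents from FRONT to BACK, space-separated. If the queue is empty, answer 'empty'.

enqueue(3): [3]
enqueue(42): [3, 42]
dequeue(): [42]
dequeue(): []
enqueue(32): [32]
enqueue(78): [32, 78]
enqueue(3): [32, 78, 3]
enqueue(12): [32, 78, 3, 12]
enqueue(84): [32, 78, 3, 12, 84]
enqueue(24): [32, 78, 3, 12, 84, 24]
enqueue(45): [32, 78, 3, 12, 84, 24, 45]
enqueue(32): [32, 78, 3, 12, 84, 24, 45, 32]

Answer: 32 78 3 12 84 24 45 32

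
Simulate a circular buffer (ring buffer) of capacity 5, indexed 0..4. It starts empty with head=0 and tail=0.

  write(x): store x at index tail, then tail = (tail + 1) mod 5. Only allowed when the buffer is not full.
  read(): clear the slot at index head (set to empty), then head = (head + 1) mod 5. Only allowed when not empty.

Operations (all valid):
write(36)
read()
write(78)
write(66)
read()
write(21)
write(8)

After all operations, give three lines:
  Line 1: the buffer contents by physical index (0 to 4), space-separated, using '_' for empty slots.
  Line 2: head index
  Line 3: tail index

Answer: _ _ 66 21 8
2
0

Derivation:
write(36): buf=[36 _ _ _ _], head=0, tail=1, size=1
read(): buf=[_ _ _ _ _], head=1, tail=1, size=0
write(78): buf=[_ 78 _ _ _], head=1, tail=2, size=1
write(66): buf=[_ 78 66 _ _], head=1, tail=3, size=2
read(): buf=[_ _ 66 _ _], head=2, tail=3, size=1
write(21): buf=[_ _ 66 21 _], head=2, tail=4, size=2
write(8): buf=[_ _ 66 21 8], head=2, tail=0, size=3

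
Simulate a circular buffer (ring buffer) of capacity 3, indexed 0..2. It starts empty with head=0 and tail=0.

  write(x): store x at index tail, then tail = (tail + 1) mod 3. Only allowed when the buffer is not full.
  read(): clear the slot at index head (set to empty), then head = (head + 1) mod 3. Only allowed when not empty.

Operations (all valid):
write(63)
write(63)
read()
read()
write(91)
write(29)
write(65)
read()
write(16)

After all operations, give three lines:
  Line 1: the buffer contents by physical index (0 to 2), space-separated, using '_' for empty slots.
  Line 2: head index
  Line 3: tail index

write(63): buf=[63 _ _], head=0, tail=1, size=1
write(63): buf=[63 63 _], head=0, tail=2, size=2
read(): buf=[_ 63 _], head=1, tail=2, size=1
read(): buf=[_ _ _], head=2, tail=2, size=0
write(91): buf=[_ _ 91], head=2, tail=0, size=1
write(29): buf=[29 _ 91], head=2, tail=1, size=2
write(65): buf=[29 65 91], head=2, tail=2, size=3
read(): buf=[29 65 _], head=0, tail=2, size=2
write(16): buf=[29 65 16], head=0, tail=0, size=3

Answer: 29 65 16
0
0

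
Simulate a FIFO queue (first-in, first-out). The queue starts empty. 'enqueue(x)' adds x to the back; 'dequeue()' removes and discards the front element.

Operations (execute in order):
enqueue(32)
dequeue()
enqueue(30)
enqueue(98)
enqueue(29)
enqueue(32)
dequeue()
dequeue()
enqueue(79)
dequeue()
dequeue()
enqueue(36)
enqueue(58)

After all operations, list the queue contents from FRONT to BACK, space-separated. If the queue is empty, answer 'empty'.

enqueue(32): [32]
dequeue(): []
enqueue(30): [30]
enqueue(98): [30, 98]
enqueue(29): [30, 98, 29]
enqueue(32): [30, 98, 29, 32]
dequeue(): [98, 29, 32]
dequeue(): [29, 32]
enqueue(79): [29, 32, 79]
dequeue(): [32, 79]
dequeue(): [79]
enqueue(36): [79, 36]
enqueue(58): [79, 36, 58]

Answer: 79 36 58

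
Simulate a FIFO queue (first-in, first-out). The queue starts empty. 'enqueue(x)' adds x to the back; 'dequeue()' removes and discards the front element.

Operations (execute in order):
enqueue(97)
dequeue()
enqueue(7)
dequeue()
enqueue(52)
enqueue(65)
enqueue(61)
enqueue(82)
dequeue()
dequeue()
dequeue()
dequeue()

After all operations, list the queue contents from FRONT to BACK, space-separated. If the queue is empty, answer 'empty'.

enqueue(97): [97]
dequeue(): []
enqueue(7): [7]
dequeue(): []
enqueue(52): [52]
enqueue(65): [52, 65]
enqueue(61): [52, 65, 61]
enqueue(82): [52, 65, 61, 82]
dequeue(): [65, 61, 82]
dequeue(): [61, 82]
dequeue(): [82]
dequeue(): []

Answer: empty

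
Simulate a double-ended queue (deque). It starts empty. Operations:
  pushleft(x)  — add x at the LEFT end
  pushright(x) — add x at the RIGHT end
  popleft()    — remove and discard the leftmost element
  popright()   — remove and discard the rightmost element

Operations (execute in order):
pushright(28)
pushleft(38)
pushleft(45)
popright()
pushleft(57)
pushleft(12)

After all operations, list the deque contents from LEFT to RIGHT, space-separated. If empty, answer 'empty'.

pushright(28): [28]
pushleft(38): [38, 28]
pushleft(45): [45, 38, 28]
popright(): [45, 38]
pushleft(57): [57, 45, 38]
pushleft(12): [12, 57, 45, 38]

Answer: 12 57 45 38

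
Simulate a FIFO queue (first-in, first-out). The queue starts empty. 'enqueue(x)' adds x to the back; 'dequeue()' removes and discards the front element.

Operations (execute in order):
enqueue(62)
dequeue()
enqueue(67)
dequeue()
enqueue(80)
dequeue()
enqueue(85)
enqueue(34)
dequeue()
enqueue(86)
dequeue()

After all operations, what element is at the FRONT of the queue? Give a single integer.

Answer: 86

Derivation:
enqueue(62): queue = [62]
dequeue(): queue = []
enqueue(67): queue = [67]
dequeue(): queue = []
enqueue(80): queue = [80]
dequeue(): queue = []
enqueue(85): queue = [85]
enqueue(34): queue = [85, 34]
dequeue(): queue = [34]
enqueue(86): queue = [34, 86]
dequeue(): queue = [86]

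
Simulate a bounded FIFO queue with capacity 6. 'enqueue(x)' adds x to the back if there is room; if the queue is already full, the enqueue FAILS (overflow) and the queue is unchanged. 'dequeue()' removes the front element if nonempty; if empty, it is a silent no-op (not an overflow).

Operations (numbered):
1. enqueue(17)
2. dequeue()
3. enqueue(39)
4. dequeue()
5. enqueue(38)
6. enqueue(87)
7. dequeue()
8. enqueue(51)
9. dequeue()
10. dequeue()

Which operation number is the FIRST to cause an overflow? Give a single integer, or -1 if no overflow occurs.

Answer: -1

Derivation:
1. enqueue(17): size=1
2. dequeue(): size=0
3. enqueue(39): size=1
4. dequeue(): size=0
5. enqueue(38): size=1
6. enqueue(87): size=2
7. dequeue(): size=1
8. enqueue(51): size=2
9. dequeue(): size=1
10. dequeue(): size=0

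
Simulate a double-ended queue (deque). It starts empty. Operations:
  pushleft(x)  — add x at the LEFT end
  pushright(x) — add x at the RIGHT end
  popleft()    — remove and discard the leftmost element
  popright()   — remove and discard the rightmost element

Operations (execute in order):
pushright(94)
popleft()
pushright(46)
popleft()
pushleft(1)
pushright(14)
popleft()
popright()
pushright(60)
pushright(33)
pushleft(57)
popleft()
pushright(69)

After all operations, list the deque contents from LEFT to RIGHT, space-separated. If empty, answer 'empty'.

pushright(94): [94]
popleft(): []
pushright(46): [46]
popleft(): []
pushleft(1): [1]
pushright(14): [1, 14]
popleft(): [14]
popright(): []
pushright(60): [60]
pushright(33): [60, 33]
pushleft(57): [57, 60, 33]
popleft(): [60, 33]
pushright(69): [60, 33, 69]

Answer: 60 33 69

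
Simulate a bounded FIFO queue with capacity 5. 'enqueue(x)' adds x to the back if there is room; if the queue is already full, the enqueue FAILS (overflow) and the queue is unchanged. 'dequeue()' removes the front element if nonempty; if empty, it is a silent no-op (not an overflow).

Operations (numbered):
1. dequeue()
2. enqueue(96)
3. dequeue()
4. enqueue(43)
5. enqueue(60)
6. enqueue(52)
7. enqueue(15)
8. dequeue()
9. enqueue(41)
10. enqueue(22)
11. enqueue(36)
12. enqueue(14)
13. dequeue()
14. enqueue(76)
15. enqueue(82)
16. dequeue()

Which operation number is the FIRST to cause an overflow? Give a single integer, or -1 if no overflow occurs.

Answer: 11

Derivation:
1. dequeue(): empty, no-op, size=0
2. enqueue(96): size=1
3. dequeue(): size=0
4. enqueue(43): size=1
5. enqueue(60): size=2
6. enqueue(52): size=3
7. enqueue(15): size=4
8. dequeue(): size=3
9. enqueue(41): size=4
10. enqueue(22): size=5
11. enqueue(36): size=5=cap → OVERFLOW (fail)
12. enqueue(14): size=5=cap → OVERFLOW (fail)
13. dequeue(): size=4
14. enqueue(76): size=5
15. enqueue(82): size=5=cap → OVERFLOW (fail)
16. dequeue(): size=4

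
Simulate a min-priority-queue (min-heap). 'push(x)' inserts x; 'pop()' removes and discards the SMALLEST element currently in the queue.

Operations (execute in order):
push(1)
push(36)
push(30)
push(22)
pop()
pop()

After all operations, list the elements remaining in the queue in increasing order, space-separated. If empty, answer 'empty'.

Answer: 30 36

Derivation:
push(1): heap contents = [1]
push(36): heap contents = [1, 36]
push(30): heap contents = [1, 30, 36]
push(22): heap contents = [1, 22, 30, 36]
pop() → 1: heap contents = [22, 30, 36]
pop() → 22: heap contents = [30, 36]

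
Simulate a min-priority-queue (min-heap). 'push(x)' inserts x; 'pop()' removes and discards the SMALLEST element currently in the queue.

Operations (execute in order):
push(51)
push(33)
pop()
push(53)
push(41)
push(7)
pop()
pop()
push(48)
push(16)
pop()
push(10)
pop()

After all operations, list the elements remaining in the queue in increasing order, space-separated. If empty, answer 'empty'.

Answer: 48 51 53

Derivation:
push(51): heap contents = [51]
push(33): heap contents = [33, 51]
pop() → 33: heap contents = [51]
push(53): heap contents = [51, 53]
push(41): heap contents = [41, 51, 53]
push(7): heap contents = [7, 41, 51, 53]
pop() → 7: heap contents = [41, 51, 53]
pop() → 41: heap contents = [51, 53]
push(48): heap contents = [48, 51, 53]
push(16): heap contents = [16, 48, 51, 53]
pop() → 16: heap contents = [48, 51, 53]
push(10): heap contents = [10, 48, 51, 53]
pop() → 10: heap contents = [48, 51, 53]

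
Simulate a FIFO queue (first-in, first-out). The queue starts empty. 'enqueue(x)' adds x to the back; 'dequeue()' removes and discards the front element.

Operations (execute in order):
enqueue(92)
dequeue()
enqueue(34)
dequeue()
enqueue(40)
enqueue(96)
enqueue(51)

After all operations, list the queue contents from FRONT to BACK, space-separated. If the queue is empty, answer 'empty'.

Answer: 40 96 51

Derivation:
enqueue(92): [92]
dequeue(): []
enqueue(34): [34]
dequeue(): []
enqueue(40): [40]
enqueue(96): [40, 96]
enqueue(51): [40, 96, 51]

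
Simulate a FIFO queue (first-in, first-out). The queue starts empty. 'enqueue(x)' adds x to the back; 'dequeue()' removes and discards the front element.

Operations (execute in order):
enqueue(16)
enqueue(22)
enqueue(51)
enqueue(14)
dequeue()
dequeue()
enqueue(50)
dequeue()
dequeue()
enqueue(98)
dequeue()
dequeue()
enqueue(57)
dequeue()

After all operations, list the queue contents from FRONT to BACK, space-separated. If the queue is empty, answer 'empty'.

enqueue(16): [16]
enqueue(22): [16, 22]
enqueue(51): [16, 22, 51]
enqueue(14): [16, 22, 51, 14]
dequeue(): [22, 51, 14]
dequeue(): [51, 14]
enqueue(50): [51, 14, 50]
dequeue(): [14, 50]
dequeue(): [50]
enqueue(98): [50, 98]
dequeue(): [98]
dequeue(): []
enqueue(57): [57]
dequeue(): []

Answer: empty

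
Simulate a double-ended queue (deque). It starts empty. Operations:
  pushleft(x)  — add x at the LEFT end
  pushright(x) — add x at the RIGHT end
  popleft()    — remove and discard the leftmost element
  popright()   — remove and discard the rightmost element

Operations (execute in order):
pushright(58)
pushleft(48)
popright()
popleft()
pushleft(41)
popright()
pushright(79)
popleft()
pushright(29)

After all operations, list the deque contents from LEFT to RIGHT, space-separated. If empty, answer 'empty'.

Answer: 29

Derivation:
pushright(58): [58]
pushleft(48): [48, 58]
popright(): [48]
popleft(): []
pushleft(41): [41]
popright(): []
pushright(79): [79]
popleft(): []
pushright(29): [29]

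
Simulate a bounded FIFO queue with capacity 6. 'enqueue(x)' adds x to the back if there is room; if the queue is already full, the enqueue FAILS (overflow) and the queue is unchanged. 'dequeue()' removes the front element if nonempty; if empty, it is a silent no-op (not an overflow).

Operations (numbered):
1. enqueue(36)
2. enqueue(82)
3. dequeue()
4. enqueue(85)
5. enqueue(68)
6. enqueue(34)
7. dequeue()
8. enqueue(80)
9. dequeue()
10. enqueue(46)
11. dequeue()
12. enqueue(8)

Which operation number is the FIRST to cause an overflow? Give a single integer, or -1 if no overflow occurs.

Answer: -1

Derivation:
1. enqueue(36): size=1
2. enqueue(82): size=2
3. dequeue(): size=1
4. enqueue(85): size=2
5. enqueue(68): size=3
6. enqueue(34): size=4
7. dequeue(): size=3
8. enqueue(80): size=4
9. dequeue(): size=3
10. enqueue(46): size=4
11. dequeue(): size=3
12. enqueue(8): size=4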